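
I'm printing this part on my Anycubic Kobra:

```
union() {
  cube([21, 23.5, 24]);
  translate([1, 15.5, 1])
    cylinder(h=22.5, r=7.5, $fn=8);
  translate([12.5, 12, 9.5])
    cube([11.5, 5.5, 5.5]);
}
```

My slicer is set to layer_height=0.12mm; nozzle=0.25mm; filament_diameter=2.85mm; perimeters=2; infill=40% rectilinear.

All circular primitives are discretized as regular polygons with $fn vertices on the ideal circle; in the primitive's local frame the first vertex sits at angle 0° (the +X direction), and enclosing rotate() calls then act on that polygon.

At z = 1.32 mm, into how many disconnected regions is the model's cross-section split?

At z = 1.32 mm: the cube is present — its section is the full 21×23.5 rectangle; the r=7.5 cylinder at (1, 15.5) gives a regular 8-gon of circumradius 7.5 (constant along its height); the cube at (12.5, 12) does not reach this height (z outside [9.5, 15]); Taking the union: the regions partially overlap (shared area 94.14 mm²), so overlapping operands fuse into one piece — 1 connected region. The result has 1 disconnected region.

1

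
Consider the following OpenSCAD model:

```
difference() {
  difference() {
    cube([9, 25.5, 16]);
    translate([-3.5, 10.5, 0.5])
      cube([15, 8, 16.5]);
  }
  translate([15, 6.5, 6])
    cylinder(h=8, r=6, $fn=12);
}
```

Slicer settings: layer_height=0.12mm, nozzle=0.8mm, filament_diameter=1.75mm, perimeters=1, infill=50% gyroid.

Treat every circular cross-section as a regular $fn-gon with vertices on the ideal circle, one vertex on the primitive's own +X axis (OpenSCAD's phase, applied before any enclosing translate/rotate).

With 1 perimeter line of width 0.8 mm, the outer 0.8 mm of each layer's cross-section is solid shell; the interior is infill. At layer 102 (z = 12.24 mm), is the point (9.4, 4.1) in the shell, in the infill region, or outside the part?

At z = 12.24 mm: the cube (footprint 9×25.5) is included at this height; the cube at (-3.5, 10.5) is present — its section is the full 15×8 rectangle; Taking the first minus the rest: starting from the 9×25.5 cube, the 15×8 cube at (-3.5, 10.5) partially overlaps it — only the 72.00 mm² overlap (of its 120.00 mm²) is removed, clipping the outline — 2 connected regions; the r=6 cylinder at (15, 6.5) gives a regular 12-gon of circumradius 6 (constant along its height); Subtracting the remaining from the first: starting from the result so far, the r=6 cylinder at (15, 6.5) misses the remaining region (no effect) — 2 connected regions. Overall, the cross-section has 2 separate islands. The nearest boundary edge runs (9.00, 6.50)→(9.00, 0.00); distance from the point to it = 0.40 mm. The point is not inside any of the regions above, so it lies outside the cross-section (0.40 mm from the nearest boundary).

outside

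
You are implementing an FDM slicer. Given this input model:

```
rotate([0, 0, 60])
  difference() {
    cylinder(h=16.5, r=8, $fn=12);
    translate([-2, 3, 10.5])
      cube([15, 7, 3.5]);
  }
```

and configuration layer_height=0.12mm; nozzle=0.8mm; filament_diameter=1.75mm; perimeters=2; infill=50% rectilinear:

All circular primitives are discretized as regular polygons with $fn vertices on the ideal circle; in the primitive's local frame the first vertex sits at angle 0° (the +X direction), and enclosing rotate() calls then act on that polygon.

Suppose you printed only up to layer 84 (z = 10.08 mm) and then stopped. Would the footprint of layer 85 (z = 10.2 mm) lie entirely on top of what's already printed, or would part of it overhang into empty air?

entirely on top

Compare the two slices. At z = 10.08: the r=8 cylinder contributes a regular 12-gon of circumradius 8 (area = (12/2)·8.000²·sin(360°/12) = 192.00 mm²); the cube at (-2, 3) is not intersected at this z (z outside [10.5, 14]); Subtracting the remaining from the first: none of the subtracted shapes is present at this height, so the r=8 cylinder is unchanged — area = 192.00 mm²; (rotated 60° about Z; rotation is an isometry so areas/perimeters/island counts are preserved). At z = 10.2: the r=8 cylinder gives a regular 12-gon of circumradius 8 (constant along its height) (area = (12/2)·8.000²·sin(360°/12) = 192.00 mm²); the cube at (-2, 3) does not reach this height (z outside [10.5, 14]); After the difference (first − rest): none of the subtracted shapes is present at this height, so the r=8 cylinder is unchanged — area = 192.00 mm²; (rotated 60° about Z; rotation is an isometry so areas/perimeters/island counts are preserved). Checking containment: the cross-section at z = 10.2 is a subset of the cross-section at z = 10.08.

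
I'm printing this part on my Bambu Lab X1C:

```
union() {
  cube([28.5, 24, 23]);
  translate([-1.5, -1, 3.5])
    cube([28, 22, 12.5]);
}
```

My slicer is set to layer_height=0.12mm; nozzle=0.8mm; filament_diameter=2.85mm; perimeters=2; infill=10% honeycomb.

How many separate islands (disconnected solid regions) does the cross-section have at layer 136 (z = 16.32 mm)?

At z = 16.32 mm: the 28.5×24 cube contributes its full rectangle; the cube at (-1.5, -1) does not reach this height (z outside [3.5, 16]); Merging all regions: only the 28.5×24 cube is present, so the union is just that shape — 1 connected region. Overall, the cross-section is a single solid region. Island count = 1.

1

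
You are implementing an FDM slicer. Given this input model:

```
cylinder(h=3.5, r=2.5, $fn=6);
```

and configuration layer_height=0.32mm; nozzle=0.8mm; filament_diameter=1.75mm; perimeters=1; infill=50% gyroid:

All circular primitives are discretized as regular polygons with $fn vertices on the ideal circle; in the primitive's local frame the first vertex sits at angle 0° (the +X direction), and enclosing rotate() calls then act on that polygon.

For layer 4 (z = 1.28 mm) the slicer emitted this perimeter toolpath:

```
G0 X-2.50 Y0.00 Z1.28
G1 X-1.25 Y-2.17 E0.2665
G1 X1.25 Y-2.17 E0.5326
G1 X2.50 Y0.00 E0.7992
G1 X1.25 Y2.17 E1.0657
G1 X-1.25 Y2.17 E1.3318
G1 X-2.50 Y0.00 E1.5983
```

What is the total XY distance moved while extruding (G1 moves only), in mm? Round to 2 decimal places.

Sum the Euclidean lengths of each G1 segment: total = 15.02 mm.

15.02 mm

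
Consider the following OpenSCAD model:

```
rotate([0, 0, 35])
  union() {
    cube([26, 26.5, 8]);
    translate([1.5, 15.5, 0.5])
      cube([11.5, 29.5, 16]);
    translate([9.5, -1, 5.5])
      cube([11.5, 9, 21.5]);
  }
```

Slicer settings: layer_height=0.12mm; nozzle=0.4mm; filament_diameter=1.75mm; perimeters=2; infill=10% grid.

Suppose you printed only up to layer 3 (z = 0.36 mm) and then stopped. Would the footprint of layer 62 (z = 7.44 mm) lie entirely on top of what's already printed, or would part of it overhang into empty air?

Compare the two slices. At z = 0.36: the 26×26.5 cube contributes its full rectangle (area 689.00 mm²); the cube at (1.5, 15.5) does not reach this height (z outside [0.5, 16.5]); the cube at (9.5, -1) does not reach this height (z outside [5.5, 27]); Taking the union: only the 26×26.5 cube is present, so the union is just that shape — area = 689.00 mm²; (rotated 35° about Z; rotation is an isometry so areas/perimeters/island counts are preserved). At z = 7.44: the cube is present — its section is the full 26×26.5 rectangle (area 689.00 mm²); the cube at (1.5, 15.5) (footprint 11.5×29.5) is included at this height (area 339.25 mm²); the cube at (9.5, -1) is present — its section is the full 11.5×9 rectangle (area 103.50 mm²); Merging all regions: the regions partially overlap — summed areas 1131.75 mm² minus the doubly-counted overlap 218.50 mm² gives 913.25 mm² — area = 913.25 mm²; (whole slice rotated 35° about Z — lengths, areas and connectivity unchanged). Checking containment: at z = 7.44 the cross-section extends beyond the z = 0.36 cross-section by about 224.25 mm².

part overhangs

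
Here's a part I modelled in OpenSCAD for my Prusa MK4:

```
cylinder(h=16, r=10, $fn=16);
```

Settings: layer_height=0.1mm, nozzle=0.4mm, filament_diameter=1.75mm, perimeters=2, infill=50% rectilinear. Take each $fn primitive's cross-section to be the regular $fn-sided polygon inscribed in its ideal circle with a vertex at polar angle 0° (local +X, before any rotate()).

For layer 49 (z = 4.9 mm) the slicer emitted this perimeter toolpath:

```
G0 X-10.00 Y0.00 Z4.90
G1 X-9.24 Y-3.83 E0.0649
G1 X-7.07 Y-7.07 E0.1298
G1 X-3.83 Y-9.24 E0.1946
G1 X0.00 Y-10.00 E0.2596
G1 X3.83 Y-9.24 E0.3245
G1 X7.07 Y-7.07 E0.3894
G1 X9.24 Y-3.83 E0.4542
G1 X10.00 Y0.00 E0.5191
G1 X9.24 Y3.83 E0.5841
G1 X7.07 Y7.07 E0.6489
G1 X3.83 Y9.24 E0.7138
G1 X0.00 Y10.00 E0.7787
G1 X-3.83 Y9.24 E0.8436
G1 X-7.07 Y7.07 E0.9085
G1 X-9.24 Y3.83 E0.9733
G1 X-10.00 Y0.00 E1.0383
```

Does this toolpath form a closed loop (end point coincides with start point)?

Start point (G0): (-10.00, 0.00). End point (last G1): the path returns to the start — closed.

yes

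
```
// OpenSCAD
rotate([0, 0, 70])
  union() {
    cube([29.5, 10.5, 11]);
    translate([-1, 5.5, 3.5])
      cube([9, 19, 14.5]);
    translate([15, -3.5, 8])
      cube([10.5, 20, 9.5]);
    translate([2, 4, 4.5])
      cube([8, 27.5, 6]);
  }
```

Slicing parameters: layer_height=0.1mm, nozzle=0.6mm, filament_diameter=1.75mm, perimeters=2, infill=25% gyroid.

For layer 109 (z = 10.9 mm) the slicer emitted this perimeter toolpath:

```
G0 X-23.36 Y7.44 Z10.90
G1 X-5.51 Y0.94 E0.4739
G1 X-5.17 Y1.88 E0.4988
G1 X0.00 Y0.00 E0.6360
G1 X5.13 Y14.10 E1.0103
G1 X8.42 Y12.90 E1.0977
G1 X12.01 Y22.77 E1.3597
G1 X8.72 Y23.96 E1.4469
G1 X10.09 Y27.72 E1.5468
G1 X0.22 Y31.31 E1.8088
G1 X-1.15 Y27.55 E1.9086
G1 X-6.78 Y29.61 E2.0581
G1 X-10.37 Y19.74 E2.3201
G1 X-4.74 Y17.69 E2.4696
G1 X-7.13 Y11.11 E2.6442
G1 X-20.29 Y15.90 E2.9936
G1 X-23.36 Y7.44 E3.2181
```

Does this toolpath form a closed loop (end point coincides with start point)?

Start point (G0): (-23.36, 7.44). End point (last G1): the path returns to the start — closed.

yes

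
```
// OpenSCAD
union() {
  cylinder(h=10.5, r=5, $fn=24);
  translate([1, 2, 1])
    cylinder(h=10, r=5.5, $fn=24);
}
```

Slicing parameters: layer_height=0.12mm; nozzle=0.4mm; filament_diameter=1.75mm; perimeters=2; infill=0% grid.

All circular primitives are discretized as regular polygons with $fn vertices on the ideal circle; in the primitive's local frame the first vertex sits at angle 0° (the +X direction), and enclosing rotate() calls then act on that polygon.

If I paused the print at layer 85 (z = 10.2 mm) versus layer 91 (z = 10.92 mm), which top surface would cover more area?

layer 85 (z = 10.2 mm)

Layer 85 (z = 10.2): the r=5 cylinder contributes a regular 24-gon of circumradius 5 (area = (24/2)·5.000²·sin(360°/24) = 77.65 mm²); the r=5.5 cylinder at (1, 2) contributes a regular 24-gon of circumradius 5.5 (area = (24/2)·5.500²·sin(360°/24) = 93.95 mm²); Combining (union): the regions partially overlap — summed areas 171.60 mm² minus the doubly-counted overlap 62.04 mm² gives 109.55 mm² — area = 109.55 mm². So its area = 109.55 mm². Layer 91 (z = 10.92): the cylinder is absent (z outside [0, 10.5]); the cylinder at (1, 2): section is a regular 24-gon, circumradius r=5.5 (area = (24/2)·5.500²·sin(360°/24) = 93.95 mm²); Merging all regions: only the r=5.5 cylinder at (1, 2) is present, so the union is just that shape — area = 93.95 mm². So its area = 93.95 mm². Layer 85 is larger (109.55 vs 93.95 mm²).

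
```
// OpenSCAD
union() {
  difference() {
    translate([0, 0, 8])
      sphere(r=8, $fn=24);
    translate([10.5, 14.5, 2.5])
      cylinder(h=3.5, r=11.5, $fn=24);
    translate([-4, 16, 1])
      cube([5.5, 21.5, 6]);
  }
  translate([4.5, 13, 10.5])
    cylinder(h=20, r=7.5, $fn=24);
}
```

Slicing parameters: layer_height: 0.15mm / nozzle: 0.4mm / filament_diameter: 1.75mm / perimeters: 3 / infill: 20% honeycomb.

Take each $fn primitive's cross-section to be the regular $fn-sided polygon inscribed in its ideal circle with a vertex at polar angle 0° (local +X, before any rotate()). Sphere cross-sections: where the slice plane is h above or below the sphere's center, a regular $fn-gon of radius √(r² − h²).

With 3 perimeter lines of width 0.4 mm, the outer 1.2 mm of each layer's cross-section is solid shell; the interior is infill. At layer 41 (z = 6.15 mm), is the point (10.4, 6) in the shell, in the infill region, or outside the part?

At z = 6.15 mm: the sphere: section is a regular 24-gon, circumradius = √(r²−h²) = √(8²−1.85²) = 7.783; the cylinder at (10.5, 14.5) is absent (z outside [2.5, 6]); the 5.5×21.5 cube at (-4, 16) contributes its full rectangle; Taking the first minus the rest: starting from the r=8 sphere, the 5.5×21.5 cube at (-4, 16) misses the remaining region (no effect) — 1 connected region; the cylinder at (4.5, 13) is not intersected at this z (z outside [10.5, 30.5]); Merging all regions: only that combined region is present, so the union is just that shape — 1 connected region. Overall, the cross-section is a single solid region. The nearest boundary edge runs (5.50, 5.50)→(6.74, 3.89); distance from the point to it = 4.22 mm. The point is not inside any of the regions above, so it lies outside the cross-section (4.22 mm from the nearest boundary).

outside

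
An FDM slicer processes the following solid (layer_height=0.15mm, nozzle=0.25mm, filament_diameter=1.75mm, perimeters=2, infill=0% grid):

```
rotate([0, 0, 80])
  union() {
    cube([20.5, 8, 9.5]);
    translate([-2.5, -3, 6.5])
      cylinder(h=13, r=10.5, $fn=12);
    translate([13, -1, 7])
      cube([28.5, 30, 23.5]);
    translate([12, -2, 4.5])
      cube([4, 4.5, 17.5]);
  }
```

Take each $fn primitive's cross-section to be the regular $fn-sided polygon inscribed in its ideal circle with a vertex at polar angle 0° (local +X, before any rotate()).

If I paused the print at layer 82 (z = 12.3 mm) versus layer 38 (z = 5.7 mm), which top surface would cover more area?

Layer 82 (z = 12.3): the cube is absent (z outside [0, 9.5]); the r=10.5 cylinder at (-2.5, -3) gives a regular 12-gon of circumradius 10.5 (constant along its height) (area = (12/2)·10.500²·sin(360°/12) = 330.75 mm²); the 28.5×30 cube at (13, -1) contributes its full rectangle (area 855.00 mm²); the cube at (12, -2) (footprint 4×4.5) is included at this height (area 18.00 mm²); Merging all regions: the regions partially overlap — summed areas 1203.75 mm² minus the doubly-counted overlap 10.50 mm² gives 1193.25 mm² — area = 1193.25 mm²; (whole slice rotated 80° about Z — lengths, areas and connectivity unchanged). So its area = 1193.25 mm². Layer 38 (z = 5.7): the cube (footprint 20.5×8) is included at this height (area 164.00 mm²); the cylinder at (-2.5, -3) is absent (z outside [6.5, 19.5]); the cube at (13, -1) is not intersected at this z (z outside [7, 30.5]); the 4×4.5 cube at (12, -2) contributes its full rectangle (area 18.00 mm²); Merging all regions: the regions partially overlap — summed areas 182.00 mm² minus the doubly-counted overlap 10.00 mm² gives 172.00 mm² — area = 172.00 mm²; (whole slice rotated 80° about Z — lengths, areas and connectivity unchanged). So its area = 172.00 mm². Layer 82 is larger (1193.25 vs 172.00 mm²).

layer 82 (z = 12.3 mm)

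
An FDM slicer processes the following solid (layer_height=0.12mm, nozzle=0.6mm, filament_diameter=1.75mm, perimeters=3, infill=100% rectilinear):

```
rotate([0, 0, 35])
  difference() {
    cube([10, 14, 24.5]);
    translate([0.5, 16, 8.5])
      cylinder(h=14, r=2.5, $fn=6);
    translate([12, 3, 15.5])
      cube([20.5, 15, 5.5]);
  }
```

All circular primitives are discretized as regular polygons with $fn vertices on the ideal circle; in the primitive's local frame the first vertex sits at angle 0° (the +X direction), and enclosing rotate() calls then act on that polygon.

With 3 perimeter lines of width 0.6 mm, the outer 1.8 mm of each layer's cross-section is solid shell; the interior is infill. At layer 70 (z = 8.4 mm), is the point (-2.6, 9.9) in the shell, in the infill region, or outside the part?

infill

At z = 8.4 mm: the cube is present — its section is the full 10×14 rectangle; the cylinder at (0.5, 16) is absent (z outside [8.5, 22.5]); the cube at (12, 3) is absent (z outside [15.5, 21]); Subtracting the remaining from the first: none of the subtracted shapes is present at this height, so the 10×14 cube is unchanged — 1 connected region; (whole slice rotated 35° about Z — lengths, areas and connectivity unchanged). Overall, the cross-section is a single solid region. Undo the 35° rotation: the query point maps to (3.549, 9.601) in the un-rotated model frame. The nearest boundary edge runs (0.00, 14.00)→(0.00, 0.00); distance from the point to it = 3.55 mm. The point is inside the cross-section and 3.55 mm from the nearest boundary — more than the 1.8 mm shell width (3 × 0.6), so it's in the infill interior.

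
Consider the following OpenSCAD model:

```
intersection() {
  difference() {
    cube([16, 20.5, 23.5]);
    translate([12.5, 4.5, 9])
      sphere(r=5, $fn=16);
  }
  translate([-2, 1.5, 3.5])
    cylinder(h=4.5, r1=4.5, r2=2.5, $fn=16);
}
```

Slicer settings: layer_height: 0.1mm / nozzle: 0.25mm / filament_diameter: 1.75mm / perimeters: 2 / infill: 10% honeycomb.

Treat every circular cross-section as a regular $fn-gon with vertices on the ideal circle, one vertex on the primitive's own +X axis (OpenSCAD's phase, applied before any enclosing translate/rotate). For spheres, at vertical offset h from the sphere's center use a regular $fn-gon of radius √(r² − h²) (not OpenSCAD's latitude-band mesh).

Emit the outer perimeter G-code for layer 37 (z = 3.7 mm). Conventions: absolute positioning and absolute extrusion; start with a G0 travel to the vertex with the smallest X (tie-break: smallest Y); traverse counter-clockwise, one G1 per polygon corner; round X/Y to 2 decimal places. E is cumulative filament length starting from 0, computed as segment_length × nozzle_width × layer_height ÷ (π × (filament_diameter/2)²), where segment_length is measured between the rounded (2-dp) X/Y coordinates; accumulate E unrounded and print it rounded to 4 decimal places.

G0 X0.00 Y0.00 Z3.70
G1 X2.11 Y0.00 E0.0219
G1 X2.41 Y1.50 E0.0378
G1 X2.08 Y3.19 E0.0557
G1 X1.12 Y4.62 E0.0736
G1 X0.00 Y5.37 E0.0876
G1 X0.00 Y0.00 E0.1435

At z = 3.7 mm: the cube (footprint 16×20.5) is included at this height; the sphere at (12.5, 4.5) is absent (|z−center|=5.300 > r=5); Taking the first minus the rest: none of the subtracted shapes is present at this height, so the 16×20.5 cube is unchanged — 1 connected region; the cone at (-2, 1.5) (r1=4.5→r2=2.5) has section circumradius 4.411 here — a regular 16-gon; Keeping only the common overlap: the cone at (-2, 1.5) partially overlaps the result so far; clipping to the common part keeps 9.88 mm² — 1 connected region. The outline is a single polygon with 6 vertices. Extrusion per mm of travel: 0.25 × 0.1 / (π × 0.875²) = 0.010394. Accumulating E over each segment gives final E = 0.1435.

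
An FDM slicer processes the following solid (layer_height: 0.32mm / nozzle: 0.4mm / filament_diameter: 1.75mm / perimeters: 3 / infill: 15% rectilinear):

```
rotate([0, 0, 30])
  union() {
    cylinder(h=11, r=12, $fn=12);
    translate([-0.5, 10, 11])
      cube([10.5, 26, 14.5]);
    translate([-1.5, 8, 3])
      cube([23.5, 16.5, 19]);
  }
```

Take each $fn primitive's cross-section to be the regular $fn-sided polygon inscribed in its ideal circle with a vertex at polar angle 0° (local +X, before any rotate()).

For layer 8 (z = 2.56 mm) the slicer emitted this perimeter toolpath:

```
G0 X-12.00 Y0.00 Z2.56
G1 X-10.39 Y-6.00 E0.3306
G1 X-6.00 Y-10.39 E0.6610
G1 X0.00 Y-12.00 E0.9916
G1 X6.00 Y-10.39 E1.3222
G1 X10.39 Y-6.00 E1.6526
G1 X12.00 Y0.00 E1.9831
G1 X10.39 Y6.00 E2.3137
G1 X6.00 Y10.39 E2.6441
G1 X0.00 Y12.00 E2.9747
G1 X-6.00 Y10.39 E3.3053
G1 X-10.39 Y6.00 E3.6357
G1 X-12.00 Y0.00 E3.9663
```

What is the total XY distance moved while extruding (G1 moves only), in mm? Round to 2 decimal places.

Sum the Euclidean lengths of each G1 segment: total = 74.53 mm.

74.53 mm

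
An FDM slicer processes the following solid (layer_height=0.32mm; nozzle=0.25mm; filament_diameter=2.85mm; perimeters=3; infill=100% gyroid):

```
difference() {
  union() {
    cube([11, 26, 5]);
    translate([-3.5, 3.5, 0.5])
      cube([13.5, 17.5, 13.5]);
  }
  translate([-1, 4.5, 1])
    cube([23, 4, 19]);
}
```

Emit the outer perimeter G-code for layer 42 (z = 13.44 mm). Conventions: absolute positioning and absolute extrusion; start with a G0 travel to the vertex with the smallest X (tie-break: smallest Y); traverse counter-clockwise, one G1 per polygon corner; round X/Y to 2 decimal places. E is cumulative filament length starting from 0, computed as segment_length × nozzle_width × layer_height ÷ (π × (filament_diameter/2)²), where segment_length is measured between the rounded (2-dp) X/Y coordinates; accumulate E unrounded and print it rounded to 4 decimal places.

G0 X-3.50 Y3.50 Z13.44
G1 X10.00 Y3.50 E0.1693
G1 X10.00 Y4.50 E0.1818
G1 X-1.00 Y4.50 E0.3198
G1 X-1.00 Y8.50 E0.3699
G1 X10.00 Y8.50 E0.5079
G1 X10.00 Y21.00 E0.6646
G1 X-3.50 Y21.00 E0.8339
G1 X-3.50 Y3.50 E1.0534

At z = 13.44 mm: the cube is not intersected at this z (z outside [0, 5]); the cube at (-3.5, 3.5) is present — its section is the full 13.5×17.5 rectangle; Taking the union: only the 13.5×17.5 cube at (-3.5, 3.5) is present, so the union is just that shape — 1 connected region; the cube at (-1, 4.5) is present — its section is the full 23×4 rectangle; Taking the first minus the rest: starting from that combined region, the 23×4 cube at (-1, 4.5) partially overlaps it — only the 44.00 mm² overlap (of its 92.00 mm²) is removed, clipping the outline — 1 connected region. The outline is a single polygon with 8 vertices. Extrusion per mm of travel: 0.25 × 0.32 / (π × 1.425²) = 0.012540. Accumulating E over each segment gives final E = 1.0534.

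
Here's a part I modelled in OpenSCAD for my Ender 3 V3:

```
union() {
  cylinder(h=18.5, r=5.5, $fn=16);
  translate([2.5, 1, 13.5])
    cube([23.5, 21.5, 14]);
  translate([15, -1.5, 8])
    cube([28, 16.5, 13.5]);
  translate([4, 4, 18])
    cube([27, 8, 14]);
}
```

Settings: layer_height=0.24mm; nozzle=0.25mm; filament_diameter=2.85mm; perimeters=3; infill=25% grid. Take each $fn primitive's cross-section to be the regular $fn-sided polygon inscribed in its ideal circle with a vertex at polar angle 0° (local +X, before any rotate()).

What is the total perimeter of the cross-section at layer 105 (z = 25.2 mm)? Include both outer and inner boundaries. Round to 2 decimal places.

At z = 25.2 mm: the cylinder is absent (z outside [0, 18.5]); the 23.5×21.5 cube at (2.5, 1) contributes its full rectangle (perimeter 90.00 mm); the cube at (15, -1.5) is not intersected at this z (z outside [8, 21.5]); the 27×8 cube at (4, 4) contributes its full rectangle (perimeter 70.00 mm); Combining (union): the regions partially overlap (shared area 176.00 mm²), so the edge portions inside another operand are dropped and the merged outline is re-measured after clipping — boundary = 100.00 mm. Overall, the cross-section is a single solid region. Total boundary length (outer) = 100.00 mm.

100.00 mm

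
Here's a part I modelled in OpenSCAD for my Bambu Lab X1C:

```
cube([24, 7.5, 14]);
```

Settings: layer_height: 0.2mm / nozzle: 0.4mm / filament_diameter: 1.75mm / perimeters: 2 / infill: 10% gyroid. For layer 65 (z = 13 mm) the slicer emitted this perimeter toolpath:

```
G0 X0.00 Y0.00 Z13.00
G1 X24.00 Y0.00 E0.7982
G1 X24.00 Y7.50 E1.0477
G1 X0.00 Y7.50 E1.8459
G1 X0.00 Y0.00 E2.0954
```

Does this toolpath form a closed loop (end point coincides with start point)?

yes

Start point (G0): (0.00, 0.00). End point (last G1): the path returns to the start — closed.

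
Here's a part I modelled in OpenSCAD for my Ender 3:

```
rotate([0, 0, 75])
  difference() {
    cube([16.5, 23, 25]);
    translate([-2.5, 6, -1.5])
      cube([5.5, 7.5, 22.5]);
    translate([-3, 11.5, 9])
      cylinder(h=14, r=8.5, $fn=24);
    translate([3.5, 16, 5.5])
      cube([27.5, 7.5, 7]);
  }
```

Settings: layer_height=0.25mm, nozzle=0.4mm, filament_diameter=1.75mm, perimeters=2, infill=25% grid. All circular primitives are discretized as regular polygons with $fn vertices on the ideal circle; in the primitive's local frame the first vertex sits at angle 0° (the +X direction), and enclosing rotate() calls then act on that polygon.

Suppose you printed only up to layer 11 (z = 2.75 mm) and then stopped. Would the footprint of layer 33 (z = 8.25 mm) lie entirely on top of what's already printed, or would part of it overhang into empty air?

Compare the two slices. At z = 2.75: the cube is present — its section is the full 16.5×23 rectangle (area 379.50 mm²); the cube at (-2.5, 6) (footprint 5.5×7.5) is included at this height (area 41.25 mm²); the cylinder at (-3, 11.5) does not reach this height (z outside [9, 23]); the cube at (3.5, 16) is absent (z outside [5.5, 12.5]); Taking the first minus the rest: starting from the 16.5×23 cube (379.50 mm²), the 5.5×7.5 cube at (-2.5, 6) partially overlaps it — only the 22.50 mm² overlap (of its 41.25 mm²) is removed, clipping the outline — area = 357.00 mm²; (whole slice rotated 75° about Z — lengths, areas and connectivity unchanged). At z = 8.25: the cube (footprint 16.5×23) is included at this height (area 379.50 mm²); the 5.5×7.5 cube at (-2.5, 6) contributes its full rectangle (area 41.25 mm²); the cylinder at (-3, 11.5) is absent (z outside [9, 23]); the cube at (3.5, 16) is present — its section is the full 27.5×7.5 rectangle (area 206.25 mm²); After the difference (first − rest): starting from the 16.5×23 cube (379.50 mm²), the 5.5×7.5 cube at (-2.5, 6) partially overlaps it — only the 22.50 mm² overlap (of its 41.25 mm²) is removed, clipping the outline; the 27.5×7.5 cube at (3.5, 16) partially overlaps it — only the 91.00 mm² overlap (of its 206.25 mm²) is removed, clipping the outline — area = 266.00 mm²; (whole slice rotated 75° about Z — lengths, areas and connectivity unchanged). Checking containment: the cross-section at z = 8.25 is a subset of the cross-section at z = 2.75.

entirely on top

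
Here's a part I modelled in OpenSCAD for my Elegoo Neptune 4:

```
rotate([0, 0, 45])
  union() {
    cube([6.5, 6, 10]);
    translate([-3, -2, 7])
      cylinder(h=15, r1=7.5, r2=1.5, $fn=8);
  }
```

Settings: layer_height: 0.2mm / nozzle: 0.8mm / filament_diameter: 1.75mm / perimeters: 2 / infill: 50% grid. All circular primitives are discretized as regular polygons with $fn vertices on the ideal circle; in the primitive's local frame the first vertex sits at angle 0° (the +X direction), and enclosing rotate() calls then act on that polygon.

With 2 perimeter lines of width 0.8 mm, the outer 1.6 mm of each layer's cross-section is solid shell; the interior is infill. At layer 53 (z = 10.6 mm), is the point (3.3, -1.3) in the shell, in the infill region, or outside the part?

At z = 10.6 mm: the cube is not intersected at this z (z outside [0, 10]); the cone at (-3, -2) contributes a regular 8-gon of circumradius 6.060 (interpolated between r1=7.5 and r2=1.5 at t=0.240); Taking the union: only the cone at (-3, -2) is present, so the union is just that shape — 1 connected region; (rotated 45° about Z; rotation is an isometry so areas/perimeters/island counts are preserved). Overall, the cross-section is a single solid region. Undo the 45° rotation: the query point maps to (1.414, -3.253) in the un-rotated model frame. The nearest boundary edge runs (1.29, -6.29)→(3.06, -2.00); distance from the point to it = 1.04 mm. The point is inside the cross-section, 1.04 mm from the nearest boundary — within the 1.6 mm shell band (2 × 0.8).

shell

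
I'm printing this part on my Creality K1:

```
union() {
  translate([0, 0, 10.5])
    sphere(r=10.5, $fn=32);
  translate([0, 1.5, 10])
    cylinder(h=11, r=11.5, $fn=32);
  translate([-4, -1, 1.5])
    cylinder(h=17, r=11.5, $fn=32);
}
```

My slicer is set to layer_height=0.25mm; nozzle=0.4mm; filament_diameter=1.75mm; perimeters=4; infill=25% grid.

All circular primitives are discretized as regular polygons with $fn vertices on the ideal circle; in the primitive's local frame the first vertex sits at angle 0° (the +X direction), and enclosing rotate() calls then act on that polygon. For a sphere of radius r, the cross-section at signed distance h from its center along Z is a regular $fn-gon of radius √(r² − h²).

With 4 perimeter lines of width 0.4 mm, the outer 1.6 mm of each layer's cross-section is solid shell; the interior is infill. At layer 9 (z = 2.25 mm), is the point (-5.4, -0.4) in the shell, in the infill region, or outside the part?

At z = 2.25 mm: the r=10.5 sphere slices to a regular 32-gon of circumradius 6.495 (√(r²−h²) with h=8.25 from center); the cylinder at (0, 1.5) is absent (z outside [10, 21]); the r=11.5 cylinder at (-4, -1) gives a regular 32-gon of circumradius 11.5 (constant along its height); Merging all regions: the r=10.5 sphere lies entirely inside the r=11.5 cylinder at (-4, -1), so the union is just the r=11.5 cylinder at (-4, -1) — 1 connected region. Overall, the cross-section is a single solid region. The nearest boundary edge runs (-14.62, 3.40)→(-13.56, 5.39); distance from the point to it = 9.93 mm. The point is inside the cross-section and 9.93 mm from the nearest boundary — more than the 1.6 mm shell width (4 × 0.4), so it's in the infill interior.

infill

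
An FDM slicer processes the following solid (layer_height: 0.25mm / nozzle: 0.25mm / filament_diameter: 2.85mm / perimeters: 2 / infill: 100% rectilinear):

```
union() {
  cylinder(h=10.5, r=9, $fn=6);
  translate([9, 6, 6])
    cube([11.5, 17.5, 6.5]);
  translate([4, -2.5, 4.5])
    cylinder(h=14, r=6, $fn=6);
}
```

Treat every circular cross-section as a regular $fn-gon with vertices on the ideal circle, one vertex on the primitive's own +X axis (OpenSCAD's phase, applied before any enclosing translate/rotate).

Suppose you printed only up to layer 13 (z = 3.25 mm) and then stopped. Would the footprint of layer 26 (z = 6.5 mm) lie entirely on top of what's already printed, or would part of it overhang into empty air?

part overhangs

Compare the two slices. At z = 3.25: the r=9 cylinder contributes a regular 6-gon of circumradius 9 (area = (6/2)·9.000²·sin(360°/6) = 210.44 mm²); the cube at (9, 6) does not reach this height (z outside [6, 12.5]); the cylinder at (4, -2.5) is absent (z outside [4.5, 18.5]); Taking the union: only the r=9 cylinder is present, so the union is just that shape — area = 210.44 mm². At z = 6.5: the r=9 cylinder gives a regular 6-gon of circumradius 9 (constant along its height) (area = (6/2)·9.000²·sin(360°/6) = 210.44 mm²); the cube at (9, 6) is present — its section is the full 11.5×17.5 rectangle (area 201.25 mm²); the r=6 cylinder at (4, -2.5) contributes a regular 6-gon of circumradius 6 (area = (6/2)·6.000²·sin(360°/6) = 93.53 mm²); Taking the union: the regions partially overlap — summed areas 505.22 mm² minus the doubly-counted overlap 78.25 mm² gives 426.98 mm² — area = 426.98 mm². Checking containment: at z = 6.5 the cross-section extends beyond the z = 3.25 cross-section by about 216.53 mm².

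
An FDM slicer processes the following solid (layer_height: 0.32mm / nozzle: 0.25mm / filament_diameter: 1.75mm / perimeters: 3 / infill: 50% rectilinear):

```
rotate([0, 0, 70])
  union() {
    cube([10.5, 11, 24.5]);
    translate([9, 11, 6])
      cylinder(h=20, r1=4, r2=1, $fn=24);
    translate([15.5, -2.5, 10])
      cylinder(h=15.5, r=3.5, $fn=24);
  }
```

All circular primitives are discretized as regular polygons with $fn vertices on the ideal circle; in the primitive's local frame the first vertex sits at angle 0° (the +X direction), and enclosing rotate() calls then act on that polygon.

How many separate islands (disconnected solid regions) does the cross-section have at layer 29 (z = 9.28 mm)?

1

At z = 9.28 mm: the cube (footprint 10.5×11) is included at this height; the cone at (9, 11) (r1=4→r2=1) has section circumradius 3.508 here — a regular 24-gon; the cylinder at (15.5, -2.5) does not reach this height (z outside [10, 25.5]); Merging all regions: the regions partially overlap (shared area 14.62 mm²), so overlapping operands fuse into one piece — 1 connected region; (whole slice rotated 70° about Z — lengths, areas and connectivity unchanged). Overall, the cross-section is a single solid region. Island count = 1.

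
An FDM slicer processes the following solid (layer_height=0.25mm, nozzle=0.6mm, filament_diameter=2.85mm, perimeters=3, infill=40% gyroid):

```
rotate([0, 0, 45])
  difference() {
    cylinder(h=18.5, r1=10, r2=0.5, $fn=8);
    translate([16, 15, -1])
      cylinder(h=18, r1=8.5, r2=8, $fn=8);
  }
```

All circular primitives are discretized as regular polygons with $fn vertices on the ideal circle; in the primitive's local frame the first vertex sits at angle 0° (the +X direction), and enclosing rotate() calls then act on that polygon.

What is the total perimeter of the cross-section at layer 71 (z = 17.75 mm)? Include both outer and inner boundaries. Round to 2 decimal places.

At z = 17.75 mm: the cone (r1=10→r2=0.5) has section circumradius 0.885 here — a regular 8-gon (perimeter = 2·8·0.885·sin(180°/8) = 5.42 mm); the cone at (16, 15) does not reach this height (z outside [-1, 17]); Taking the first minus the rest: none of the subtracted shapes is present at this height, so the cone is unchanged — boundary = 5.42 mm; (rotated 45° about Z; rotation is an isometry so areas/perimeters/island counts are preserved). Overall, the cross-section is a single solid region. Total boundary length (outer) = 5.42 mm.

5.42 mm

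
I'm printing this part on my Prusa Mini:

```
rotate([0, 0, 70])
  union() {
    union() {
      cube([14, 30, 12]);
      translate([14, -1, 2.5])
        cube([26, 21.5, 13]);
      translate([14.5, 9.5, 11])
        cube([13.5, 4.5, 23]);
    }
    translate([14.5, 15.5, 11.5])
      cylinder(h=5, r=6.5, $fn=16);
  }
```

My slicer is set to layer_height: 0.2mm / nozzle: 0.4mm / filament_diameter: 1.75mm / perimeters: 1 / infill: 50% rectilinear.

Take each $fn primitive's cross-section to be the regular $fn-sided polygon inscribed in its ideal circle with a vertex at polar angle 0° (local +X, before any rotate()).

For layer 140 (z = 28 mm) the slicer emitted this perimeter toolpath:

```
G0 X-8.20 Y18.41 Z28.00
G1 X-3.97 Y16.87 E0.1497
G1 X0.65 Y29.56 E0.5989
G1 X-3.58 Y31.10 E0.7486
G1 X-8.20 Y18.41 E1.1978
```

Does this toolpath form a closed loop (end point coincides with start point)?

Start point (G0): (-8.20, 18.41). End point (last G1): the path returns to the start — closed.

yes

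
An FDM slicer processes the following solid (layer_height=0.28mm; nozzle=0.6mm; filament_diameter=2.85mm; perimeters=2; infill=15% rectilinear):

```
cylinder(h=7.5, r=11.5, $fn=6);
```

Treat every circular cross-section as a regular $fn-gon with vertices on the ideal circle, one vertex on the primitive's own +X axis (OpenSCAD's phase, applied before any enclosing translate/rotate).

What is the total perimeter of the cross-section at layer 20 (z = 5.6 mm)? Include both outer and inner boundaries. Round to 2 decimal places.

69.00 mm

At z = 5.6 mm: the r=11.5 cylinder contributes a regular 6-gon of circumradius 11.5 (perimeter = 2·6·11.500·sin(180°/6) = 69.00 mm). Overall, the cross-section is a single solid region. Total boundary length (outer) = 69.00 mm.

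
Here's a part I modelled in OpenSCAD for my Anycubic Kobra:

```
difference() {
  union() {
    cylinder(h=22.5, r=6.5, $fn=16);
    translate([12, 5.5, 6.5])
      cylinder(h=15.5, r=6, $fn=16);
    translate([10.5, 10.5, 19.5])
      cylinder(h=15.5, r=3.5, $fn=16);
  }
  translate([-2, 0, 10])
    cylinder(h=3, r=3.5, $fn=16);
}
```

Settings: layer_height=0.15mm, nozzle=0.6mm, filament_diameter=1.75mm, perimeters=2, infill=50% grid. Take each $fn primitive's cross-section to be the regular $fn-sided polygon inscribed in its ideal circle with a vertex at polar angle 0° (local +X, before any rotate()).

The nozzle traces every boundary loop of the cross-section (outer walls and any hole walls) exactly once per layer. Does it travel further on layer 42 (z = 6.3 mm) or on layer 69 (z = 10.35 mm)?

Layer 42 (z = 6.3): the cylinder: section is a regular 16-gon, circumradius r=6.5 (perimeter = 2·16·6.500·sin(180°/16) = 40.58 mm); the cylinder at (12, 5.5) is absent (z outside [6.5, 22]); the cylinder at (10.5, 10.5) does not reach this height (z outside [19.5, 35]); Taking the union: only the r=6.5 cylinder is present, so the union is just that shape — boundary = 40.58 mm; the cylinder at (-2, 0) is not intersected at this z (z outside [10, 13]); Subtracting the remaining from the first: none of the subtracted shapes is present at this height, so that combined region is unchanged — boundary = 40.58 mm. So its perimeter = 40.58 mm. Layer 69 (z = 10.35): the cylinder: section is a regular 16-gon, circumradius r=6.5 (perimeter = 2·16·6.500·sin(180°/16) = 40.58 mm); the r=6 cylinder at (12, 5.5) contributes a regular 16-gon of circumradius 6 (perimeter = 2·16·6.000·sin(180°/16) = 37.46 mm); the cylinder at (10.5, 10.5) does not reach this height (z outside [19.5, 35]); Merging all regions: the 2 present regions are separate (no shared area or edge), so areas and boundary lengths simply add and each stays a separate island — boundary = 78.04 mm; the r=3.5 cylinder at (-2, 0) contributes a regular 16-gon of circumradius 3.5 (perimeter = 2·16·3.500·sin(180°/16) = 21.85 mm); Subtracting the remaining from the first: starting from the result so far, the r=3.5 cylinder at (-2, 0) lies wholly inside it (removes its full 37.50 mm² and its 21.85 mm outline becomes a hole wall) — boundary (outer + 1 inner loop) = 99.89 mm. So its perimeter = 99.89 mm. Layer 69 is larger (99.89 vs 40.58 mm).

layer 69 (z = 10.35 mm)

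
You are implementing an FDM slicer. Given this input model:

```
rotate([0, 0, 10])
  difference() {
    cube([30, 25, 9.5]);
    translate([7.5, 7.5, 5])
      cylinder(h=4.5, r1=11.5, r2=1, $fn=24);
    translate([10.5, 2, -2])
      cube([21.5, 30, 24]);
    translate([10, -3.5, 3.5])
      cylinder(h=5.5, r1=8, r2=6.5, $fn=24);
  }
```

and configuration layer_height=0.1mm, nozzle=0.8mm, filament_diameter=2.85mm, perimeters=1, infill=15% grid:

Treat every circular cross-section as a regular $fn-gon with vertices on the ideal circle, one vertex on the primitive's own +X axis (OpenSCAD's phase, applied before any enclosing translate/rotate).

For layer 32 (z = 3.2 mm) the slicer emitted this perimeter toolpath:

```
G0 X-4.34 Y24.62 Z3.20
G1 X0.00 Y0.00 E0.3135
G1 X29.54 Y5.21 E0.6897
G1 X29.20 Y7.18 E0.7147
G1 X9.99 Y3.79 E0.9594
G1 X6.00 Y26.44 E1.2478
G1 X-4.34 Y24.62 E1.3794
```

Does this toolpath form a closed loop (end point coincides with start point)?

Start point (G0): (-4.34, 24.62). End point (last G1): the path returns to the start — closed.

yes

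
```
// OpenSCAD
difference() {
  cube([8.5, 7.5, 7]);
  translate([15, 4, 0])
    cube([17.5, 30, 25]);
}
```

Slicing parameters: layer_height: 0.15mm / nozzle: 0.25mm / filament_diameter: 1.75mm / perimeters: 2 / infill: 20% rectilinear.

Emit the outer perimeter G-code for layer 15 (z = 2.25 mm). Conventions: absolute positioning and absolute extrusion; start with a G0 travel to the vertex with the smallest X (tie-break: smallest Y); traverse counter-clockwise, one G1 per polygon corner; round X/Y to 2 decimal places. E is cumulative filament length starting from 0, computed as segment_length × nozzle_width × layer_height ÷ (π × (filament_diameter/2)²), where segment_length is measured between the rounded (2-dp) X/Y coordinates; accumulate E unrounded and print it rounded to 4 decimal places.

At z = 2.25 mm: the cube is present — its section is the full 8.5×7.5 rectangle; the cube at (15, 4) is present — its section is the full 17.5×30 rectangle; After the difference (first − rest): starting from the 8.5×7.5 cube, the 17.5×30 cube at (15, 4) misses the remaining region (no effect) — 1 connected region. The outline is a single polygon with 4 vertices. Extrusion per mm of travel: 0.25 × 0.15 / (π × 0.875²) = 0.015591. Accumulating E over each segment gives final E = 0.4989.

G0 X0.00 Y0.00 Z2.25
G1 X8.50 Y0.00 E0.1325
G1 X8.50 Y7.50 E0.2495
G1 X0.00 Y7.50 E0.3820
G1 X0.00 Y0.00 E0.4989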